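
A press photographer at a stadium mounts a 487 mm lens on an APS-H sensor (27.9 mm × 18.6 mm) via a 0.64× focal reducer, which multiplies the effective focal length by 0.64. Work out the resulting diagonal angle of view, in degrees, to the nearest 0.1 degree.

Effective focal length f = 487 × 0.64 = 311.68 mm.
Sensor diagonal = √(27.9² + 18.6²) = √1124.3700 ≈ 33.5316 mm.
α = 2·arctan(33.532 / (2 × 311.68)) = 2·arctan(0.05379) ≈ 6.1581°.

6.2°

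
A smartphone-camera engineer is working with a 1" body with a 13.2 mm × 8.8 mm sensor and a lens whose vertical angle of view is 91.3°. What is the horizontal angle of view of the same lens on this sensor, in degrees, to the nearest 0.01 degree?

From the vertical AOV: f = 8.8 / (2·tan(45.65°)) = 8.8 / 2.04590 ≈ 4.3013 mm.
Horizontal AOV = 2·arctan(13.2 / (2 × 4.3013)) = 2·arctan(1.53443) ≈ 113.8147°.

113.81°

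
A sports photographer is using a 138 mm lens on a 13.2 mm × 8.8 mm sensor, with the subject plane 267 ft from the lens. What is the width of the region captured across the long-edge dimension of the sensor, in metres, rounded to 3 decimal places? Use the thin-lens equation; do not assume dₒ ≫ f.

7.771 m

dₒ: 267 ft × 304.8 mm/ft = 81381.60 mm.
Similar triangles through the lens centre give W/dₒ = w/dᵢ; with 1/f = 1/dₒ + 1/dᵢ this gives W = w·(dₒ − f)/f.
W = 13.2 mm × (81381.6 − 138) / 138 = 13.2 × 588.7217 ≈ 7771.127 mm = 7.77113 m.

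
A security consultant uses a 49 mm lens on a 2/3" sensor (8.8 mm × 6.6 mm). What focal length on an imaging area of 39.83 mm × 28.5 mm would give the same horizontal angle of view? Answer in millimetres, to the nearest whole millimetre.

Equal angle of view means equal width/f ratio, so f₂ = f₁ · (width₂/width₁) = 49 × 39.83/8.8.
f₂ = 49 × 4.52614 ≈ 221.781 mm.

222 mm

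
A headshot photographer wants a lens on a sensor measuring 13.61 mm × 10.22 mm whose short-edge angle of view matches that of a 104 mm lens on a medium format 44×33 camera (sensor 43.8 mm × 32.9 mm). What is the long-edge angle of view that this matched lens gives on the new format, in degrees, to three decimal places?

Equal short-edge AOV ⇒ f₂ = f₁ · 10.22/32.9 = 104 × 0.31064 ≈ 32.3064 mm.
Long-edge AOV on the new format = 2·arctan(13.61 / (2 × 32.3064)) = 2·arctan(0.21064) ≈ 23.7897°.

23.790°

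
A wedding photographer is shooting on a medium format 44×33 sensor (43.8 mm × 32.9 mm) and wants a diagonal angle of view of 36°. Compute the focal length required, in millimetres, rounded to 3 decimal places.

84.298 mm

Sensor diagonal = √(43.8² + 32.9²) = √3000.8500 ≈ 54.7800 mm.
From α = 2·arctan(d/2f) we get f = d / (2·tan(α/2)).
With d = 54.7800 mm and α/2 = 18°, tan(α/2) ≈ 0.32492, so f ≈ 54.7800 / 0.64984 ≈ 84.2978 mm.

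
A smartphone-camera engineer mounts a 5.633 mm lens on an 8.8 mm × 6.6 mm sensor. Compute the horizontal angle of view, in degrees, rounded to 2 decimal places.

75.99°

Angle of view α = 2·arctan(w/2f) with w = 8.8 mm and f = 5.633 mm.
w/2f = 0.78111; arctan(0.78111) ≈ 37.9938°, so α ≈ 75.9876°.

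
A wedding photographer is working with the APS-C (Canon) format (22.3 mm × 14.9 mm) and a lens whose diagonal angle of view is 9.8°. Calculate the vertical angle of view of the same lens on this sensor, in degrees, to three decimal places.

5.454°

Sensor diagonal = √(22.3² + 14.9²) = √719.3000 ≈ 26.8198 mm.
From the diagonal AOV: f = 26.8198 / (2·tan(4.9°)) = 26.8198 / 0.17146 ≈ 156.4195 mm.
Vertical AOV = 2·arctan(14.9 / (2 × 156.4195)) = 2·arctan(0.04763) ≈ 5.4537°.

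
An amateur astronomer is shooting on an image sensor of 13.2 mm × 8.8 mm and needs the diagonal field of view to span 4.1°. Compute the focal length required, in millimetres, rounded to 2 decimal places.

Sensor diagonal = √(13.2² + 8.8²) = √251.6800 ≈ 15.8644 mm.
From α = 2·arctan(d/2f) we get f = d / (2·tan(α/2)).
With d = 15.8644 mm and α/2 = 2.05°, tan(α/2) ≈ 0.03579, so f ≈ 15.8644 / 0.07159 ≈ 221.6041 mm.

221.60 mm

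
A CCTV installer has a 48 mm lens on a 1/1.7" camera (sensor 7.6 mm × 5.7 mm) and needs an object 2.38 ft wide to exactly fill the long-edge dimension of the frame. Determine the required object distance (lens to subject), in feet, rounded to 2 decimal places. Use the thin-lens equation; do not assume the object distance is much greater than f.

15.19 ft

W: 2.38 ft × 304.8 mm/ft = 725.42 mm.
Magnification m = w/W = dᵢ/dₒ; combined with 1/f = 1/dₒ + 1/dᵢ this gives dₒ = f·(1 + W/w).
dₒ = 48 mm × (1 + 725.424/7.6) = 48 × 96.4505 ≈ 4629.625 mm = 4629.625/304.8 ft = 15.1891 ft.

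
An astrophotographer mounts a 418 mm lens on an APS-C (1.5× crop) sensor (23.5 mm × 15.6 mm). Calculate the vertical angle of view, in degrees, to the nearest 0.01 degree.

2.14°

Angle of view α = 2·arctan(h/2f) with h = 15.6 mm and f = 418 mm.
h/2f = 0.01866; arctan(0.01866) ≈ 1.0690°, so α ≈ 2.1381°.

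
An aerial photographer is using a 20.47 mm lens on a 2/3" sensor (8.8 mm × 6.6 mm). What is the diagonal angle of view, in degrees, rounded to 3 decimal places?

30.079°

Sensor diagonal = √(8.8² + 6.6²) = √121.0000 ≈ 11.0000 mm.
Angle of view α = 2·arctan(d/2f) with d = 11.0000 mm and f = 20.47 mm.
d/2f = 0.26869; arctan(0.26869) ≈ 15.0394°, so α ≈ 30.0787°.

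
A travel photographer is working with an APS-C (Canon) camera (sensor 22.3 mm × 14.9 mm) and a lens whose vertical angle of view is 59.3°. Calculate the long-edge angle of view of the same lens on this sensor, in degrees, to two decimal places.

80.86°

From the vertical AOV: f = 14.9 / (2·tan(29.65°)) = 14.9 / 1.13847 ≈ 13.0878 mm.
Long-edge AOV = 2·arctan(22.3 / (2 × 13.0878)) = 2·arctan(0.85194) ≈ 80.8581°.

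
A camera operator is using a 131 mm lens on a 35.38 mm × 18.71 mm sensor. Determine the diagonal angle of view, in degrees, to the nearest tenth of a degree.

17.4°

Sensor diagonal = √(35.38² + 18.71²) = √1601.8085 ≈ 40.0226 mm.
Angle of view α = 2·arctan(d/2f) with d = 40.0226 mm and f = 131 mm.
d/2f = 0.15276; arctan(0.15276) ≈ 8.6852°, so α ≈ 17.3705°.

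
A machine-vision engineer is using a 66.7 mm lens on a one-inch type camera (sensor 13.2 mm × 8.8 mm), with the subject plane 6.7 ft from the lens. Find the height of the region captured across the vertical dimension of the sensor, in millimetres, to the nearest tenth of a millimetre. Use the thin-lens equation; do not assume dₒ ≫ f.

dₒ: 6.7 ft × 304.8 mm/ft = 2042.16 mm.
Similar triangles through the lens centre give W/dₒ = h/dᵢ; with 1/f = 1/dₒ + 1/dᵢ this gives W = h·(dₒ − f)/f.
W = 8.8 mm × (2042.16 − 66.7) / 66.7 = 8.8 × 29.6171 ≈ 260.630 mm.

260.6 mm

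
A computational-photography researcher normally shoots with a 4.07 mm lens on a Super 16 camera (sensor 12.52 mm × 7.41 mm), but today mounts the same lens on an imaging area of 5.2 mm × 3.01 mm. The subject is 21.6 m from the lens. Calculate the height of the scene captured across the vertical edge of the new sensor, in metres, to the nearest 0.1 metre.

The focal length stays 4.07 mm; the relevant sensor dimension is now h = 3.01 mm. Object distance dₒ = 21.6 m = 21600 mm.
Thin-lens field height W = h·(dₒ − f)/f = 3.01 × (21600 − 4.07)/4.07 ≈ 15971.437 mm = 15.9714 m.

16.0 m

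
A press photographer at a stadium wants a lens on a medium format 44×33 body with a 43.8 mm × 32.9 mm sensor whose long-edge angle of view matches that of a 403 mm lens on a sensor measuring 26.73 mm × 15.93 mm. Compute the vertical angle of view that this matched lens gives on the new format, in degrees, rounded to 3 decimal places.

Equal long-edge AOV ⇒ f₂ = f₁ · 43.8/26.73 = 403 × 1.63861 ≈ 660.3591 mm.
Vertical AOV on the new format = 2·arctan(32.9 / (2 × 660.3591)) = 2·arctan(0.02491) ≈ 2.8540°.

2.854°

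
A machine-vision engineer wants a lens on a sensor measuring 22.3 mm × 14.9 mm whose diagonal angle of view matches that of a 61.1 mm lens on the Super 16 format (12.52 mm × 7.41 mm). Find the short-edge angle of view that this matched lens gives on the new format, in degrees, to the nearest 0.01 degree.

7.57°

Sensor diagonal = √(12.52² + 7.41²) = √211.6585 ≈ 14.5485 mm.
Sensor diagonal = √(22.3² + 14.9²) = √719.3000 ≈ 26.8198 mm.
Equal diagonal AOV ⇒ f₂ = f₁ · 26.8198/14.5485 = 61.1 × 1.84347 ≈ 112.6363 mm.
Short-edge AOV on the new format = 2·arctan(14.9 / (2 × 112.6363)) = 2·arctan(0.06614) ≈ 7.5683°.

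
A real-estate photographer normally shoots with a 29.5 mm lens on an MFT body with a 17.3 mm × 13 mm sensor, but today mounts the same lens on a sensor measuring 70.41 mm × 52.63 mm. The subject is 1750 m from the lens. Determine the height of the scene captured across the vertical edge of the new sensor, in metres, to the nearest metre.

The focal length stays 29.5 mm; the relevant sensor dimension is now h = 52.63 mm. Object distance dₒ = 1750 m = 1.75e+06 mm.
Thin-lens field height W = h·(dₒ − f)/f = 52.63 × (1.75e+06 − 29.5)/29.5 ≈ 3122066.014 mm = 3122.07 m.

3122 m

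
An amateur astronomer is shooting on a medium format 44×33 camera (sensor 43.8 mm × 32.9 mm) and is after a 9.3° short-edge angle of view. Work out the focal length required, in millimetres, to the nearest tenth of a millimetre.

202.2 mm

From α = 2·arctan(h/2f) we get f = h / (2·tan(α/2)).
With h = 32.9 mm and α/2 = 4.65°, tan(α/2) ≈ 0.08134, so f ≈ 32.9 / 0.16267 ≈ 202.2463 mm.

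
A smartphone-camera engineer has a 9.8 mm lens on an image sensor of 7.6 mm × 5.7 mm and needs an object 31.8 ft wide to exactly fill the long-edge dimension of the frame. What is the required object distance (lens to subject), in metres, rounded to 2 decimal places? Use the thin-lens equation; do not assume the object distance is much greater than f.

12.51 m

W: 31.8 ft × 304.8 mm/ft = 9692.64 mm.
Magnification m = w/W = dᵢ/dₒ; combined with 1/f = 1/dₒ + 1/dᵢ this gives dₒ = f·(1 + W/w).
dₒ = 9.8 mm × (1 + 9692.64/7.6) = 9.8 × 1276.3473 ≈ 12508.204 mm = 12.5082 m.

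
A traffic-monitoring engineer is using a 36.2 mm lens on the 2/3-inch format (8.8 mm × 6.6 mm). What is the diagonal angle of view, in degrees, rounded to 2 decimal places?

Sensor diagonal = √(8.8² + 6.6²) = √121.0000 ≈ 11.0000 mm.
Angle of view α = 2·arctan(d/2f) with d = 11.0000 mm and f = 36.2 mm.
d/2f = 0.15193; arctan(0.15193) ≈ 8.6391°, so α ≈ 17.2782°.

17.28°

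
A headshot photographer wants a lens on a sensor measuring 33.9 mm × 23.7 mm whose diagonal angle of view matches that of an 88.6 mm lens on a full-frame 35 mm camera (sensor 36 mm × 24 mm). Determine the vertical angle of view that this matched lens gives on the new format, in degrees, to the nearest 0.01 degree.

Sensor diagonal = √(36² + 24²) = √1872.0000 ≈ 43.2666 mm.
Sensor diagonal = √(33.9² + 23.7²) = √1710.9000 ≈ 41.3630 mm.
Equal diagonal AOV ⇒ f₂ = f₁ · 41.3630/43.2666 = 88.6 × 0.95600 ≈ 84.7019 mm.
Vertical AOV on the new format = 2·arctan(23.7 / (2 × 84.7019)) = 2·arctan(0.13990) ≈ 15.9283°.

15.93°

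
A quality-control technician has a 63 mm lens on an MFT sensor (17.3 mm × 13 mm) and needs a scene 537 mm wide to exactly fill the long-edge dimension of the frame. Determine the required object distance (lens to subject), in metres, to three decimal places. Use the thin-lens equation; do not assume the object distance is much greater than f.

2.019 m

Magnification m = w/W = dᵢ/dₒ; combined with 1/f = 1/dₒ + 1/dᵢ this gives dₒ = f·(1 + W/w).
dₒ = 63 mm × (1 + 537/17.3) = 63 × 32.0405 ≈ 2018.549 mm = 2.01855 m.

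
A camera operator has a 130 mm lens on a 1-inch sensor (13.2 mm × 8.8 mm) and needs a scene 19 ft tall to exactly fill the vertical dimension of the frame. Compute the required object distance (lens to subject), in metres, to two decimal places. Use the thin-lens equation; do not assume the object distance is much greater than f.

W: 19 ft × 304.8 mm/ft = 5791.20 mm.
Magnification m = h/W = dᵢ/dₒ; combined with 1/f = 1/dₒ + 1/dᵢ this gives dₒ = f·(1 + W/h).
dₒ = 130 mm × (1 + 5791.2/8.8) = 130 × 659.0909 ≈ 85681.815 mm = 85.6818 m.

85.68 m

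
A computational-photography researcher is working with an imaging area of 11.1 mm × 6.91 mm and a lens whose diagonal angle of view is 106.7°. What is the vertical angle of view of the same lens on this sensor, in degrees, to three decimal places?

70.773°

Sensor diagonal = √(11.1² + 6.91²) = √170.9581 ≈ 13.0751 mm.
From the diagonal AOV: f = 13.0751 / (2·tan(53.35°)) = 13.0751 / 2.68810 ≈ 4.8641 mm.
Vertical AOV = 2·arctan(6.91 / (2 × 4.8641)) = 2·arctan(0.71031) ≈ 70.7732°.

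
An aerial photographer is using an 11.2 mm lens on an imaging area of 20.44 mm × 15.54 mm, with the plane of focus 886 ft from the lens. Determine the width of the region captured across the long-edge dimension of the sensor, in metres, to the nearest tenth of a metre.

492.8 m

dₒ: 886 ft × 304.8 mm/ft = 270052.79 mm.
Similar triangles through the lens centre give W/dₒ = w/dᵢ; with 1/f = 1/dₒ + 1/dᵢ this gives W = w·(dₒ − f)/f.
W = 20.44 mm × (270053 − 11.2) / 11.2 = 20.44 × 24110.8564 ≈ 492825.904 mm = 492.826 m.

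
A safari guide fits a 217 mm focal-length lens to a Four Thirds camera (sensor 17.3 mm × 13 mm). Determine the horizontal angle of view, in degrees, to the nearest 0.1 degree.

4.6°

Angle of view α = 2·arctan(w/2f) with w = 17.3 mm and f = 217 mm.
w/2f = 0.03986; arctan(0.03986) ≈ 2.2827°, so α ≈ 4.5654°.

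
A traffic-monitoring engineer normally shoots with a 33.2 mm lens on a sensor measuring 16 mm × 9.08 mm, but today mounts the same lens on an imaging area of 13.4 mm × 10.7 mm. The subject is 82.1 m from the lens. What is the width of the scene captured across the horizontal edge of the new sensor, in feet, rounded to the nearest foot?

109 ft

The focal length stays 33.2 mm; the relevant sensor dimension is now w = 13.4 mm. Object distance dₒ = 82.1 m = 82100 mm.
Thin-lens field width W = w·(dₒ − f)/f = 13.4 × (82100 − 33.2)/33.2 ≈ 33123.347 mm = 33123.347/304.8 ft = 108.672 ft.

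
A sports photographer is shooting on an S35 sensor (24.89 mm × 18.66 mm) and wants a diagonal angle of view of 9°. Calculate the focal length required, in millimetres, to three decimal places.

197.632 mm

Sensor diagonal = √(24.89² + 18.66²) = √967.7077 ≈ 31.1080 mm.
From α = 2·arctan(d/2f) we get f = d / (2·tan(α/2)).
With d = 31.1080 mm and α/2 = 4.5°, tan(α/2) ≈ 0.07870, so f ≈ 31.1080 / 0.15740 ≈ 197.6323 mm.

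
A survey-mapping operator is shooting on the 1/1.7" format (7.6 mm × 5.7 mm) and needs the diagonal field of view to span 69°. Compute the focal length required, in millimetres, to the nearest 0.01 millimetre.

6.91 mm

Sensor diagonal = √(7.6² + 5.7²) = √90.2500 ≈ 9.5000 mm.
From α = 2·arctan(d/2f) we get f = d / (2·tan(α/2)).
With d = 9.5000 mm and α/2 = 34.5°, tan(α/2) ≈ 0.68728, so f ≈ 9.5000 / 1.37456 ≈ 6.9113 mm.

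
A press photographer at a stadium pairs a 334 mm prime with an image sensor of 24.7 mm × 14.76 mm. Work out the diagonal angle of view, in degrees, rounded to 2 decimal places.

Sensor diagonal = √(24.7² + 14.76²) = √827.9476 ≈ 28.7741 mm.
Angle of view α = 2·arctan(d/2f) with d = 28.7741 mm and f = 334 mm.
d/2f = 0.04307; arctan(0.04307) ≈ 2.4665°, so α ≈ 4.9330°.

4.93°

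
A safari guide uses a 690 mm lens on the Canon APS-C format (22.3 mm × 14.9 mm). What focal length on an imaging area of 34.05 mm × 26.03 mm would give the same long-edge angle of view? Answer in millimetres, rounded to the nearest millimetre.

Equal angle of view means equal width/f ratio, so f₂ = f₁ · (width₂/width₁) = 690 × 34.05/22.3.
f₂ = 690 × 1.52691 ≈ 1053.565 mm.

1054 mm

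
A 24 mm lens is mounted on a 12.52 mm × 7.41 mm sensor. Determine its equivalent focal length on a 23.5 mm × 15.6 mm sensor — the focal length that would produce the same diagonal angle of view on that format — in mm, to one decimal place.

46.5 mm

Sensor diagonal = √(12.52² + 7.41²) = √211.6585 ≈ 14.5485 mm.
Sensor diagonal = √(23.5² + 15.6²) = √795.6100 ≈ 28.2066 mm.
Equal angle of view means equal diagonal/f ratio, so f₂ = f₁ · (diagonal₂/diagonal₁) = 24 × 28.2066/14.5485.
f₂ = 24 × 1.93880 ≈ 46.531 mm.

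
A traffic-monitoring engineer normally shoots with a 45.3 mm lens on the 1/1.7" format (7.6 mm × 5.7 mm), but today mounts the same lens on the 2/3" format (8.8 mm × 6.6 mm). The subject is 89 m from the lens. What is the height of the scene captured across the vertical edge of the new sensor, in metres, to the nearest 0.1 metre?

13.0 m

The focal length stays 45.3 mm; the relevant sensor dimension is now h = 6.6 mm. Object distance dₒ = 89 m = 89000 mm.
Thin-lens field height W = h·(dₒ − f)/f = 6.6 × (89000 − 45.3)/45.3 ≈ 12960.287 mm = 12.9603 m.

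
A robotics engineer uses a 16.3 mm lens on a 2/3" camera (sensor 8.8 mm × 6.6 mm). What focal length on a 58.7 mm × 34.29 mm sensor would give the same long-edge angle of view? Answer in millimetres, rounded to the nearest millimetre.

109 mm

Equal angle of view means equal width/f ratio, so f₂ = f₁ · (width₂/width₁) = 16.3 × 58.7/8.8.
f₂ = 16.3 × 6.67045 ≈ 108.728 mm.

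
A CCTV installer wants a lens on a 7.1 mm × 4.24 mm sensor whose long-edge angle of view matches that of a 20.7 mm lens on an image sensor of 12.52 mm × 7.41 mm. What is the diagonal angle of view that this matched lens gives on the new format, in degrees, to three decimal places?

38.808°

Equal long-edge AOV ⇒ f₂ = f₁ · 7.1/12.52 = 20.7 × 0.56709 ≈ 11.7388 mm.
Sensor diagonal = √(7.1² + 4.24²) = √68.3876 ≈ 8.2697 mm.
Diagonal AOV on the new format = 2·arctan(8.2697 / (2 × 11.7388)) = 2·arctan(0.35224) ≈ 38.8082°.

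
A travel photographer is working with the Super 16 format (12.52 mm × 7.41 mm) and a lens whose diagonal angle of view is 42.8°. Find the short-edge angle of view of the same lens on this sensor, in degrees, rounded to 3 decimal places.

22.576°

Sensor diagonal = √(12.52² + 7.41²) = √211.6585 ≈ 14.5485 mm.
From the diagonal AOV: f = 14.5485 / (2·tan(21.4°)) = 14.5485 / 0.78379 ≈ 18.5617 mm.
Short-edge AOV = 2·arctan(7.41 / (2 × 18.5617)) = 2·arctan(0.19960) ≈ 22.5763°.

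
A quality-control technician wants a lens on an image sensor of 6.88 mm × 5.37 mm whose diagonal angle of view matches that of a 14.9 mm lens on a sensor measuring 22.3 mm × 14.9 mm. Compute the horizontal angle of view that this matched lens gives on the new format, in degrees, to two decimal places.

70.71°

Sensor diagonal = √(22.3² + 14.9²) = √719.3000 ≈ 26.8198 mm.
Sensor diagonal = √(6.88² + 5.37²) = √76.1713 ≈ 8.7276 mm.
Equal diagonal AOV ⇒ f₂ = f₁ · 8.7276/26.8198 = 14.9 × 0.32542 ≈ 4.8487 mm.
Horizontal AOV on the new format = 2·arctan(6.88 / (2 × 4.8487)) = 2·arctan(0.70947) ≈ 70.7088°.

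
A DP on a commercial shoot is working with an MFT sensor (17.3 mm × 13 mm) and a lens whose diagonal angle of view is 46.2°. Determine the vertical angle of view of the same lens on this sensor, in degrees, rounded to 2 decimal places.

28.74°

Sensor diagonal = √(17.3² + 13²) = √468.2900 ≈ 21.6400 mm.
From the diagonal AOV: f = 21.6400 / (2·tan(23.1°)) = 21.6400 / 0.85307 ≈ 25.3671 mm.
Vertical AOV = 2·arctan(13 / (2 × 25.3671)) = 2·arctan(0.25624) ≈ 28.7442°.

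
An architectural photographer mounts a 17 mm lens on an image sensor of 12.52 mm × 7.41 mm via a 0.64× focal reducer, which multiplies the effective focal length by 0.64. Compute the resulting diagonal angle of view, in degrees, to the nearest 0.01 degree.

Effective focal length f = 17 × 0.64 = 10.88 mm.
Sensor diagonal = √(12.52² + 7.41²) = √211.6585 ≈ 14.5485 mm.
α = 2·arctan(14.548 / (2 × 10.88)) = 2·arctan(0.66859) ≈ 67.5325°.

67.53°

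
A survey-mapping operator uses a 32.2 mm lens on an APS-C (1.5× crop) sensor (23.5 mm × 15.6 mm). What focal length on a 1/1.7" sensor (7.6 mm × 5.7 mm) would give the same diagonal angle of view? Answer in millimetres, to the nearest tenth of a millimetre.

Sensor diagonal = √(23.5² + 15.6²) = √795.6100 ≈ 28.2066 mm.
Sensor diagonal = √(7.6² + 5.7²) = √90.2500 ≈ 9.5000 mm.
Equal angle of view means equal diagonal/f ratio, so f₂ = f₁ · (diagonal₂/diagonal₁) = 32.2 × 9.5000/28.2066.
f₂ = 32.2 × 0.33680 ≈ 10.845 mm.

10.8 mm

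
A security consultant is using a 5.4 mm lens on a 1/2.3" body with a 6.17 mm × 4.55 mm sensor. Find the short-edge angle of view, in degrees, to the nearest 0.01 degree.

Angle of view α = 2·arctan(h/2f) with h = 4.55 mm and f = 5.4 mm.
h/2f = 0.42130; arctan(0.42130) ≈ 22.8455°, so α ≈ 45.6910°.

45.69°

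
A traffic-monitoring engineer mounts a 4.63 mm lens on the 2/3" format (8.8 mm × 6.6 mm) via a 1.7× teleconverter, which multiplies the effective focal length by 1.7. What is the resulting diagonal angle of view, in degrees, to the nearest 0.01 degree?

69.89°

Effective focal length f = 4.63 × 1.7 = 7.871 mm.
Sensor diagonal = √(8.8² + 6.6²) = √121.0000 ≈ 11.0000 mm.
α = 2·arctan(11.000 / (2 × 7.871)) = 2·arctan(0.69877) ≈ 69.8892°.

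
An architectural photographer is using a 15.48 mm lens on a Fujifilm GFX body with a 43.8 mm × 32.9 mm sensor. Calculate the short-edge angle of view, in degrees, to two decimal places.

Angle of view α = 2·arctan(h/2f) with h = 32.9 mm and f = 15.48 mm.
h/2f = 1.06266; arctan(1.06266) ≈ 46.7401°, so α ≈ 93.4801°.

93.48°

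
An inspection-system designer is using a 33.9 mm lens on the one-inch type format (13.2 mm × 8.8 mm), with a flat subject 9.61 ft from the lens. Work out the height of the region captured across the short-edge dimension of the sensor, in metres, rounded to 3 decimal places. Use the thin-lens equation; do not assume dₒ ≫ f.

dₒ: 9.61 ft × 304.8 mm/ft = 2929.13 mm.
Similar triangles through the lens centre give W/dₒ = h/dᵢ; with 1/f = 1/dₒ + 1/dᵢ this gives W = h·(dₒ − f)/f.
W = 8.8 mm × (2929.13 − 33.9) / 33.9 = 8.8 × 85.4050 ≈ 751.564 mm = 0.751564 m.

0.752 m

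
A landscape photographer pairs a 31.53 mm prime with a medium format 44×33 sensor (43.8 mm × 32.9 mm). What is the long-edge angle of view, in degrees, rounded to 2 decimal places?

69.57°

Angle of view α = 2·arctan(w/2f) with w = 43.8 mm and f = 31.53 mm.
w/2f = 0.69458; arctan(0.69458) ≈ 34.7829°, so α ≈ 69.5659°.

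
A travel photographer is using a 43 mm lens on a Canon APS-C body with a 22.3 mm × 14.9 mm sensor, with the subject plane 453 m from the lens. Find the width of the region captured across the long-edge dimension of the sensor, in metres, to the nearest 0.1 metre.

dₒ: 453 m = 453000 mm.
Similar triangles through the lens centre give W/dₒ = w/dᵢ; with 1/f = 1/dₒ + 1/dᵢ this gives W = w·(dₒ − f)/f.
W = 22.3 mm × (453000 − 43) / 43 = 22.3 × 10533.8837 ≈ 234905.607 mm = 234.906 m.

234.9 m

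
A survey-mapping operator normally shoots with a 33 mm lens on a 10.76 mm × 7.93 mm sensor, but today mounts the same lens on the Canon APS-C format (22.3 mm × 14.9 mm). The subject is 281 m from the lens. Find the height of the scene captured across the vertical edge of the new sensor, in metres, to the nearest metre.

The focal length stays 33 mm; the relevant sensor dimension is now h = 14.9 mm. Object distance dₒ = 281 m = 281000 mm.
Thin-lens field height W = h·(dₒ − f)/f = 14.9 × (281000 − 33)/33 ≈ 126860.858 mm = 126.861 m.

127 m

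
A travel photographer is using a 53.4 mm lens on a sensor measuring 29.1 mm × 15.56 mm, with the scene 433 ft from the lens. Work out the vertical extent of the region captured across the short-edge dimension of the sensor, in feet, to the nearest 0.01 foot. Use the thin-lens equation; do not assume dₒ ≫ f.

dₒ: 433 ft × 304.8 mm/ft = 131978.40 mm.
Similar triangles through the lens centre give W/dₒ = h/dᵢ; with 1/f = 1/dₒ + 1/dᵢ this gives W = h·(dₒ − f)/f.
W = 15.56 mm × (131978 − 53.4) / 53.4 = 15.56 × 2470.5055 ≈ 38441.066 mm = 38441.066/304.8 ft = 126.119 ft.

126.12 ft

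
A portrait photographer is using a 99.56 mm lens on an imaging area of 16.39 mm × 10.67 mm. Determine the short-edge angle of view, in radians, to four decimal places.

Angle of view α = 2·arctan(h/2f) with h = 10.67 mm and f = 99.56 mm.
h/2f = 0.05359; arctan(0.05359) ≈ 0.0535 rad, so α ≈ 0.1071 rad.

0.1071 rad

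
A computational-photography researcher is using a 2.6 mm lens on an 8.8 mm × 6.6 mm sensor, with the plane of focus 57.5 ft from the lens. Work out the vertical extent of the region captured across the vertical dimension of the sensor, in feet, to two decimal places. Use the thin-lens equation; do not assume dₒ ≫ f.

145.94 ft

dₒ: 57.5 ft × 304.8 mm/ft = 17526.00 mm.
Similar triangles through the lens centre give W/dₒ = h/dᵢ; with 1/f = 1/dₒ + 1/dᵢ this gives W = h·(dₒ − f)/f.
W = 6.6 mm × (17526 − 2.6) / 2.6 = 6.6 × 6739.7690 ≈ 44482.475 mm = 44482.475/304.8 ft = 145.94 ft.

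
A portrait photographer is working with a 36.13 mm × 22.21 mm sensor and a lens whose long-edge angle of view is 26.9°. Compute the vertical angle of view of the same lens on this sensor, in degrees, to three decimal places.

From the long-edge AOV: f = 36.13 / (2·tan(13.45°)) = 36.13 / 0.47831 ≈ 75.5365 mm.
Vertical AOV = 2·arctan(22.21 / (2 × 75.5365)) = 2·arctan(0.14702) ≈ 16.7269°.

16.727°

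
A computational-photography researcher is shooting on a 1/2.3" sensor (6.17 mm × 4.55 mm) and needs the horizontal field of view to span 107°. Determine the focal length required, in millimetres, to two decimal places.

From α = 2·arctan(w/2f) we get f = w / (2·tan(α/2)).
With w = 6.17 mm and α/2 = 53.5°, tan(α/2) ≈ 1.35142, so f ≈ 6.17 / 2.70284 ≈ 2.2828 mm.

2.28 mm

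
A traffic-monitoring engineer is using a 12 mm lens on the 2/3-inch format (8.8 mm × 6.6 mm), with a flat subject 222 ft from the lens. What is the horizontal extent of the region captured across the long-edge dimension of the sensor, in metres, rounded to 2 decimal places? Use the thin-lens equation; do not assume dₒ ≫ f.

dₒ: 222 ft × 304.8 mm/ft = 67665.60 mm.
Similar triangles through the lens centre give W/dₒ = w/dᵢ; with 1/f = 1/dₒ + 1/dᵢ this gives W = w·(dₒ − f)/f.
W = 8.8 mm × (67665.6 − 12) / 12 = 8.8 × 5637.7998 ≈ 49612.638 mm = 49.6126 m.

49.61 m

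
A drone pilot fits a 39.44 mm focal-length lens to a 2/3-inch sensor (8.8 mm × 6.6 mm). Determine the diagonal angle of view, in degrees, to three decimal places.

15.878°

Sensor diagonal = √(8.8² + 6.6²) = √121.0000 ≈ 11.0000 mm.
Angle of view α = 2·arctan(d/2f) with d = 11.0000 mm and f = 39.44 mm.
d/2f = 0.13945; arctan(0.13945) ≈ 7.9388°, so α ≈ 15.8777°.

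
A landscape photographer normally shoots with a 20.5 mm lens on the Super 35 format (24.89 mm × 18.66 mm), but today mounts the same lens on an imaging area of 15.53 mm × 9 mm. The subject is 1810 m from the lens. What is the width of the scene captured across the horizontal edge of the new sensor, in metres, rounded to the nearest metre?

1371 m

The focal length stays 20.5 mm; the relevant sensor dimension is now w = 15.53 mm. Object distance dₒ = 1810 m = 1.81e+06 mm.
Thin-lens field width W = w·(dₒ − f)/f = 15.53 × (1.81e+06 − 20.5)/20.5 ≈ 1371169.836 mm = 1371.17 m.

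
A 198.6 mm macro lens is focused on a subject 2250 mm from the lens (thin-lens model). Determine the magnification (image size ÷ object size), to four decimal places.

0.0968×

Thin lens: 1/f = 1/dₒ + 1/dᵢ → 1/dᵢ = 1/198.6 − 1/2250 = 0.0045908 mm⁻¹, so dᵢ ≈ 217.8268 mm.
Magnification m = dᵢ/dₒ = 217.8268/2250 ≈ 0.09681.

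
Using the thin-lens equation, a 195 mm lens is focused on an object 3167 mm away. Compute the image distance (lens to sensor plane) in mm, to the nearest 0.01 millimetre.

1/dᵢ = 1/f − 1/dₒ = 1/195 − 1/3167 = 0.0048124 mm⁻¹.
dᵢ = 1/0.0048124 ≈ 207.7944 mm.

207.79 mm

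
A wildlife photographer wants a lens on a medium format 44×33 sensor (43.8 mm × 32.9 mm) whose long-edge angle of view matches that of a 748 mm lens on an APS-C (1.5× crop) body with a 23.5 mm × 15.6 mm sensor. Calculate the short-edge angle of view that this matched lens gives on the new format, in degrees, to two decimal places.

1.35°

Equal long-edge AOV ⇒ f₂ = f₁ · 43.8/23.5 = 748 × 1.86383 ≈ 1394.1447 mm.
Short-edge AOV on the new format = 2·arctan(32.9 / (2 × 1394.1447)) = 2·arctan(0.01180) ≈ 1.3520°.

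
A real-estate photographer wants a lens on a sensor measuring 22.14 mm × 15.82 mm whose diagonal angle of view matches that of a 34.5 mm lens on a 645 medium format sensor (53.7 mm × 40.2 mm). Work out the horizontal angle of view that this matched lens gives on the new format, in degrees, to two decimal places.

76.69°

Sensor diagonal = √(53.7² + 40.2²) = √4499.7300 ≈ 67.0800 mm.
Sensor diagonal = √(22.14² + 15.82²) = √740.4520 ≈ 27.2112 mm.
Equal diagonal AOV ⇒ f₂ = f₁ · 27.2112/67.0800 = 34.5 × 0.40565 ≈ 13.9950 mm.
Horizontal AOV on the new format = 2·arctan(22.14 / (2 × 13.9950)) = 2·arctan(0.79099) ≈ 76.6876°.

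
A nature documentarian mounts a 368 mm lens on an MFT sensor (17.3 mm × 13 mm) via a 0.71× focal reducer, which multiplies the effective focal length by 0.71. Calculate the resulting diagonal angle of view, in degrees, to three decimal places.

Effective focal length f = 368 × 0.71 = 261.28 mm.
Sensor diagonal = √(17.3² + 13²) = √468.2900 ≈ 21.6400 mm.
α = 2·arctan(21.640 / (2 × 261.28)) = 2·arctan(0.04141) ≈ 4.7427°.

4.743°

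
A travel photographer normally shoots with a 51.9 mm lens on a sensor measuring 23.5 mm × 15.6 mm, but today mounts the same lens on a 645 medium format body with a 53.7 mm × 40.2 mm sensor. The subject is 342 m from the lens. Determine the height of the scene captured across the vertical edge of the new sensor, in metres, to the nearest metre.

265 m

The focal length stays 51.9 mm; the relevant sensor dimension is now h = 40.2 mm. Object distance dₒ = 342 m = 342000 mm.
Thin-lens field height W = h·(dₒ − f)/f = 40.2 × (342000 − 51.9)/51.9 ≈ 264861.534 mm = 264.862 m.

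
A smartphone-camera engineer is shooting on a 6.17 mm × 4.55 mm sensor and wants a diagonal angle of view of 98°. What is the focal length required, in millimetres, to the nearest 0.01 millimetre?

3.33 mm

Sensor diagonal = √(6.17² + 4.55²) = √58.7714 ≈ 7.6663 mm.
From α = 2·arctan(d/2f) we get f = d / (2·tan(α/2)).
With d = 7.6663 mm and α/2 = 49°, tan(α/2) ≈ 1.15037, so f ≈ 7.6663 / 2.30074 ≈ 3.3321 mm.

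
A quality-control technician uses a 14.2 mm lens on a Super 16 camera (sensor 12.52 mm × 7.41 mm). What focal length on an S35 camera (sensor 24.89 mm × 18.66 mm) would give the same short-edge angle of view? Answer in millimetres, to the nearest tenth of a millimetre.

35.8 mm

Equal angle of view means equal height/f ratio, so f₂ = f₁ · (height₂/height₁) = 14.2 × 18.66/7.41.
f₂ = 14.2 × 2.51822 ≈ 35.759 mm.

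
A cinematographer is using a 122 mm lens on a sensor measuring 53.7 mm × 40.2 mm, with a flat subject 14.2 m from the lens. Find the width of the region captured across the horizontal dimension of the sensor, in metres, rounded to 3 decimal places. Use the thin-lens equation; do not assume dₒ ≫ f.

6.197 m

dₒ: 14.2 m = 14200 mm.
Similar triangles through the lens centre give W/dₒ = w/dᵢ; with 1/f = 1/dₒ + 1/dᵢ this gives W = w·(dₒ − f)/f.
W = 53.7 mm × (14200 − 122) / 122 = 53.7 × 115.3934 ≈ 6196.628 mm = 6.19663 m.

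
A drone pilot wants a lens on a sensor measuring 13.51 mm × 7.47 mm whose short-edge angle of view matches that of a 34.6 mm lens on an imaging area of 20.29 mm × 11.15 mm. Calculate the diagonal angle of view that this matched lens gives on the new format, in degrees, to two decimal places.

Equal short-edge AOV ⇒ f₂ = f₁ · 7.47/11.15 = 34.6 × 0.66996 ≈ 23.1804 mm.
Sensor diagonal = √(13.51² + 7.47²) = √238.3210 ≈ 15.4376 mm.
Diagonal AOV on the new format = 2·arctan(15.4376 / (2 × 23.1804)) = 2·arctan(0.33299) ≈ 36.8343°.

36.83°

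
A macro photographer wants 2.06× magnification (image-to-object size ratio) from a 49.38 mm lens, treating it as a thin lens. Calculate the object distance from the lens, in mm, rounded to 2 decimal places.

73.35 mm

With m = dᵢ/dₒ and 1/f = 1/dₒ + 1/dᵢ, substituting dᵢ = m·dₒ gives 1/f = (1 + 1/m)/dₒ, hence dₒ = f·(1 + 1/m).
dₒ = 49.38 × (1 + 1/2.06) = 49.38 × 1.48544 ≈ 73.351 mm.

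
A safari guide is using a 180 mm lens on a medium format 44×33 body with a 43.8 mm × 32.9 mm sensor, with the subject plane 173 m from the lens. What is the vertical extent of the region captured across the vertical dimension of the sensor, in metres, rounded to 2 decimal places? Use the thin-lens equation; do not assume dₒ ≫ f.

dₒ: 173 m = 173000 mm.
Similar triangles through the lens centre give W/dₒ = h/dᵢ; with 1/f = 1/dₒ + 1/dᵢ this gives W = h·(dₒ − f)/f.
W = 32.9 mm × (173000 − 180) / 180 = 32.9 × 960.1111 ≈ 31587.656 mm = 31.5877 m.

31.59 m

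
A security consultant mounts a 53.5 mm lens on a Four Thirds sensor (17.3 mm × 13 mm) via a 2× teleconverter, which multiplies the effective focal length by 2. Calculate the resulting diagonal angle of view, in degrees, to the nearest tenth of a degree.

11.5°

Effective focal length f = 53.5 × 2 = 107 mm.
Sensor diagonal = √(17.3² + 13²) = √468.2900 ≈ 21.6400 mm.
α = 2·arctan(21.640 / (2 × 107)) = 2·arctan(0.10112) ≈ 11.5484°.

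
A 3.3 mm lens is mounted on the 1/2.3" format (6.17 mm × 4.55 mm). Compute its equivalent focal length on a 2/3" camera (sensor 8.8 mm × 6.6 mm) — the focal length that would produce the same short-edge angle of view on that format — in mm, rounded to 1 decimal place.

Equal angle of view means equal height/f ratio, so f₂ = f₁ · (height₂/height₁) = 3.3 × 6.6/4.55.
f₂ = 3.3 × 1.45055 ≈ 4.787 mm.

4.8 mm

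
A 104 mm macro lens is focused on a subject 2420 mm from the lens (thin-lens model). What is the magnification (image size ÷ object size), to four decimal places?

Thin lens: 1/f = 1/dₒ + 1/dᵢ → 1/dᵢ = 1/104 − 1/2420 = 0.0092022 mm⁻¹, so dᵢ ≈ 108.6701 mm.
Magnification m = dᵢ/dₒ = 108.6701/2420 ≈ 0.04491.

0.0449×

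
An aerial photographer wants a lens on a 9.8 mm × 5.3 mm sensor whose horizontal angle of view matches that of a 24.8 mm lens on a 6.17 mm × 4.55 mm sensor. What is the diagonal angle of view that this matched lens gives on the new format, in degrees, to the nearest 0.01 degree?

16.10°

Equal horizontal AOV ⇒ f₂ = f₁ · 9.8/6.17 = 24.8 × 1.58833 ≈ 39.3906 mm.
Sensor diagonal = √(9.8² + 5.3²) = √124.1300 ≈ 11.1414 mm.
Diagonal AOV on the new format = 2·arctan(11.1414 / (2 × 39.3906)) = 2·arctan(0.14142) ≈ 16.0990°.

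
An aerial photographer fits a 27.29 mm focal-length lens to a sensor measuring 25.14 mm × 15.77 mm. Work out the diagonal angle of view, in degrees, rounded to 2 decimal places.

57.07°

Sensor diagonal = √(25.14² + 15.77²) = √880.7125 ≈ 29.6768 mm.
Angle of view α = 2·arctan(d/2f) with d = 29.6768 mm and f = 27.29 mm.
d/2f = 0.54373; arctan(0.54373) ≈ 28.5343°, so α ≈ 57.0685°.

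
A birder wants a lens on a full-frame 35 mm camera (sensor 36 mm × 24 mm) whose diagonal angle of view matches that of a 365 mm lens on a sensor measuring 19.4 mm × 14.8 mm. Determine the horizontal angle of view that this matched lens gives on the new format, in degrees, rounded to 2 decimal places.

3.19°

Sensor diagonal = √(19.4² + 14.8²) = √595.4000 ≈ 24.4008 mm.
Sensor diagonal = √(36² + 24²) = √1872.0000 ≈ 43.2666 mm.
Equal diagonal AOV ⇒ f₂ = f₁ · 43.2666/24.4008 = 365 × 1.77316 ≈ 647.2043 mm.
Horizontal AOV on the new format = 2·arctan(36 / (2 × 647.2043)) = 2·arctan(0.02781) ≈ 3.1862°.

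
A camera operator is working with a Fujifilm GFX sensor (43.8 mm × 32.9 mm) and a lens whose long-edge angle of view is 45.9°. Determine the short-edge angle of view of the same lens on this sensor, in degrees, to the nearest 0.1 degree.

35.3°

From the long-edge AOV: f = 43.8 / (2·tan(22.95°)) = 43.8 / 0.84689 ≈ 51.7186 mm.
Short-edge AOV = 2·arctan(32.9 / (2 × 51.7186)) = 2·arctan(0.31807) ≈ 35.2883°.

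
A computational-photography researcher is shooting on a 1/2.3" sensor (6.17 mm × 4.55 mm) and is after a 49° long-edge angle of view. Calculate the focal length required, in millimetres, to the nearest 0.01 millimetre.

6.77 mm

From α = 2·arctan(w/2f) we get f = w / (2·tan(α/2)).
With w = 6.17 mm and α/2 = 24.5°, tan(α/2) ≈ 0.45573, so f ≈ 6.17 / 0.91145 ≈ 6.7694 mm.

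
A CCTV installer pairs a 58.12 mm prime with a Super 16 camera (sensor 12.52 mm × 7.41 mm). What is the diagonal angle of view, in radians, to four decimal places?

Sensor diagonal = √(12.52² + 7.41²) = √211.6585 ≈ 14.5485 mm.
Angle of view α = 2·arctan(d/2f) with d = 14.5485 mm and f = 58.12 mm.
d/2f = 0.12516; arctan(0.12516) ≈ 0.1245 rad, so α ≈ 0.2490 rad.

0.2490 rad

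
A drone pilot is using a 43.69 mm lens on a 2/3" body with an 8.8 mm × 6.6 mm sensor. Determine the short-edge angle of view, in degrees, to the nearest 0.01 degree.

8.64°

Angle of view α = 2·arctan(h/2f) with h = 6.6 mm and f = 43.69 mm.
h/2f = 0.07553; arctan(0.07553) ≈ 4.3195°, so α ≈ 8.6389°.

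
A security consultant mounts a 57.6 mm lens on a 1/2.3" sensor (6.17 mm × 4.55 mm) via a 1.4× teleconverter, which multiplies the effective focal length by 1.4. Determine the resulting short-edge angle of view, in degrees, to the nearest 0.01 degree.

3.23°

Effective focal length f = 57.6 × 1.4 = 80.64 mm.
α = 2·arctan(4.55 / (2 × 80.64)) = 2·arctan(0.02821) ≈ 3.2320°.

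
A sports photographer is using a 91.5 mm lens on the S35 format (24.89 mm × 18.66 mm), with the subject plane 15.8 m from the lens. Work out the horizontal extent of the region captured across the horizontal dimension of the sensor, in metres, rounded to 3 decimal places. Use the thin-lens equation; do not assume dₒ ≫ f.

4.273 m

dₒ: 15.8 m = 15800 mm.
Similar triangles through the lens centre give W/dₒ = w/dᵢ; with 1/f = 1/dₒ + 1/dᵢ this gives W = w·(dₒ − f)/f.
W = 24.89 mm × (15800 − 91.5) / 91.5 = 24.89 × 171.6776 ≈ 4273.055 mm = 4.27306 m.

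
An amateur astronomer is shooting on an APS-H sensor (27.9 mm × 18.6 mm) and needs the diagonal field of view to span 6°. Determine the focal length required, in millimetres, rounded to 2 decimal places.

319.91 mm

Sensor diagonal = √(27.9² + 18.6²) = √1124.3700 ≈ 33.5316 mm.
From α = 2·arctan(d/2f) we get f = d / (2·tan(α/2)).
With d = 33.5316 mm and α/2 = 3°, tan(α/2) ≈ 0.05241, so f ≈ 33.5316 / 0.10482 ≈ 319.9108 mm.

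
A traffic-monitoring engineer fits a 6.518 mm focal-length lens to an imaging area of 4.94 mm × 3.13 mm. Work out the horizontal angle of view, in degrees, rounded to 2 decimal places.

Angle of view α = 2·arctan(w/2f) with w = 4.94 mm and f = 6.518 mm.
w/2f = 0.37895; arctan(0.37895) ≈ 20.7542°, so α ≈ 41.5085°.

41.51°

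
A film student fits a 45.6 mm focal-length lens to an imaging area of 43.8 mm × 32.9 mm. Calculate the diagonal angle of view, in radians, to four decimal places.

1.0818 rad

Sensor diagonal = √(43.8² + 32.9²) = √3000.8500 ≈ 54.7800 mm.
Angle of view α = 2·arctan(d/2f) with d = 54.7800 mm and f = 45.6 mm.
d/2f = 0.60066; arctan(0.60066) ≈ 0.5409 rad, so α ≈ 1.0818 rad.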